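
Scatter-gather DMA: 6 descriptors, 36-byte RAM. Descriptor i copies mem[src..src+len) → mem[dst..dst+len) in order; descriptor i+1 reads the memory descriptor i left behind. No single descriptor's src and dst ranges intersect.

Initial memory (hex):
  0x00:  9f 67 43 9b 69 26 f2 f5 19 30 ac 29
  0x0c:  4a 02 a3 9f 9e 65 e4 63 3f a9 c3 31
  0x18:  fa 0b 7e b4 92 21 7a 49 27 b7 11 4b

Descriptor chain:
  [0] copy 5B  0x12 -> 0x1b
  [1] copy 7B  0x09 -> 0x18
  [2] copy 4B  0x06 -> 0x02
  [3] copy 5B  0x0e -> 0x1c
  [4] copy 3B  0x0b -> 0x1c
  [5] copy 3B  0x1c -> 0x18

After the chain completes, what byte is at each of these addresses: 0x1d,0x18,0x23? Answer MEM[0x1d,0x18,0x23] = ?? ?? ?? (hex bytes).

MEM[0x1d,0x18,0x23] = 4a 29 4b

#0 dst[0x1b+5] := {0xe4,0x63,0x3f,0xa9,0xc3}
#1 dst[0x18+7] := {0x30,0xac,0x29,0x4a,0x02,0xa3,0x9f}
#2 dst[0x02+4] := {0xf2,0xf5,0x19,0x30}
#3 dst[0x1c+5] := {0xa3,0x9f,0x9e,0x65,0xe4}
#4 dst[0x1c+3] := {0x29,0x4a,0x02}
#5 dst[0x18+3] := {0x29,0x4a,0x02}
query mem[0x1d]=0x4a, mem[0x18]=0x29, mem[0x23]=0x4b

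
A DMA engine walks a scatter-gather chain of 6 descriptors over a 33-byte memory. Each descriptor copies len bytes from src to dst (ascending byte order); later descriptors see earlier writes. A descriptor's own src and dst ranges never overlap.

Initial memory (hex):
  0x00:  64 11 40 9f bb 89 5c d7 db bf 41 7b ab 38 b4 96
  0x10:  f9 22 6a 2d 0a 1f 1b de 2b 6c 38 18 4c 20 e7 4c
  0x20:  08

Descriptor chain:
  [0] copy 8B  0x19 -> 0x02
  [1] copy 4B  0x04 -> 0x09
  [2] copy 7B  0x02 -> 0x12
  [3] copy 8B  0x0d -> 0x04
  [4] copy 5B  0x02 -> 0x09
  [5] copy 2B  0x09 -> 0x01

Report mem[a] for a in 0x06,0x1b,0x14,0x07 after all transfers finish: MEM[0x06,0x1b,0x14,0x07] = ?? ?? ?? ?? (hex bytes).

[0] 0x19->0x02 len=8 : 6c 38 18 4c 20 e7 4c 08
[1] 0x04->0x09 len=4 : 18 4c 20 e7
[2] 0x02->0x12 len=7 : 6c 38 18 4c 20 e7 4c
[3] 0x0d->0x04 len=8 : 38 b4 96 f9 22 6c 38 18
[4] 0x02->0x09 len=5 : 6c 38 38 b4 96
[5] 0x09->0x01 len=2 : 6c 38
query mem[0x06]=0x96, mem[0x1b]=0x18, mem[0x14]=0x18, mem[0x07]=0xf9

MEM[0x06,0x1b,0x14,0x07] = 96 18 18 f9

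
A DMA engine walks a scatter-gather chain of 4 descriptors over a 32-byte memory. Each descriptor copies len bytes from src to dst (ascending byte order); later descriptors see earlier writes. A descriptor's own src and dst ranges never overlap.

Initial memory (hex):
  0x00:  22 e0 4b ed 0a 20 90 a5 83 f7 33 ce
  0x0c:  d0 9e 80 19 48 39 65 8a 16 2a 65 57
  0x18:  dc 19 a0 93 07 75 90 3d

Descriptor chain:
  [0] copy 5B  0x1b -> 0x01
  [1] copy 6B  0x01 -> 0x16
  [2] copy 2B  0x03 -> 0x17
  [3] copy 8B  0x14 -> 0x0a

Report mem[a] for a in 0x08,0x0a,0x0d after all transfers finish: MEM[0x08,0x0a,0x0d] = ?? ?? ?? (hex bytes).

MEM[0x08,0x0a,0x0d] = 83 16 75

  after D0: wrote 5B at 0x01 = 930775903d
  after D1: wrote 6B at 0x16 = 930775903d90
  after D2: wrote 2B at 0x17 = 7590
  after D3: wrote 8B at 0x0a = 162a937590903d90
query mem[0x08]=0x83, mem[0x0a]=0x16, mem[0x0d]=0x75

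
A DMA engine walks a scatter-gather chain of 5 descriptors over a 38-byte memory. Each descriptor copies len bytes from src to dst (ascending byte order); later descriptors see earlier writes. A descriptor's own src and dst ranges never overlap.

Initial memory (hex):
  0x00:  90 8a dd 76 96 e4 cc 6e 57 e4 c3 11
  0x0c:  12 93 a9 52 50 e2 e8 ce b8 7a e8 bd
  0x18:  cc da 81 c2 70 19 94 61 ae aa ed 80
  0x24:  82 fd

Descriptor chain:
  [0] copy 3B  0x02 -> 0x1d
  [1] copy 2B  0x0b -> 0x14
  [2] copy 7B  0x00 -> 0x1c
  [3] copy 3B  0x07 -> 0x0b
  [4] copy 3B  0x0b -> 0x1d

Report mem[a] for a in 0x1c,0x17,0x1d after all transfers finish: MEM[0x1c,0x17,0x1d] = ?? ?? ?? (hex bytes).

  after D0: wrote 3B at 0x1d = dd7696
  after D1: wrote 2B at 0x14 = 1112
  after D2: wrote 7B at 0x1c = 908add7696e4cc
  after D3: wrote 3B at 0x0b = 6e57e4
  after D4: wrote 3B at 0x1d = 6e57e4
query mem[0x1c]=0x90, mem[0x17]=0xbd, mem[0x1d]=0x6e

MEM[0x1c,0x17,0x1d] = 90 bd 6e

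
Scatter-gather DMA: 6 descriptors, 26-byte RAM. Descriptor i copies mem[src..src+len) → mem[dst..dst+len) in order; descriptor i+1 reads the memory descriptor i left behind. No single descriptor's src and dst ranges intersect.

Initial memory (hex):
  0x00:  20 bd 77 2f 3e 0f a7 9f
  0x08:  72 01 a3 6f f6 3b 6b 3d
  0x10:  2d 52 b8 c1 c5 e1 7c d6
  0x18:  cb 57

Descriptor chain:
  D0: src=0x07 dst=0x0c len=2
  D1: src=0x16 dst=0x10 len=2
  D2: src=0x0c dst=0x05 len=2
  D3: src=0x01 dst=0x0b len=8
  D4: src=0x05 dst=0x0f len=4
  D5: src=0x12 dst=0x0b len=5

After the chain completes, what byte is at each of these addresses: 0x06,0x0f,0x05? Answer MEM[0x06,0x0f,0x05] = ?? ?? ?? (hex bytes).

MEM[0x06,0x0f,0x05] = 72 7c 9f

[0] 0x07->0x0c len=2 : 9f 72
[1] 0x16->0x10 len=2 : 7c d6
[2] 0x0c->0x05 len=2 : 9f 72
[3] 0x01->0x0b len=8 : bd 77 2f 3e 9f 72 9f 72
[4] 0x05->0x0f len=4 : 9f 72 9f 72
[5] 0x12->0x0b len=5 : 72 c1 c5 e1 7c
query mem[0x06]=0x72, mem[0x0f]=0x7c, mem[0x05]=0x9f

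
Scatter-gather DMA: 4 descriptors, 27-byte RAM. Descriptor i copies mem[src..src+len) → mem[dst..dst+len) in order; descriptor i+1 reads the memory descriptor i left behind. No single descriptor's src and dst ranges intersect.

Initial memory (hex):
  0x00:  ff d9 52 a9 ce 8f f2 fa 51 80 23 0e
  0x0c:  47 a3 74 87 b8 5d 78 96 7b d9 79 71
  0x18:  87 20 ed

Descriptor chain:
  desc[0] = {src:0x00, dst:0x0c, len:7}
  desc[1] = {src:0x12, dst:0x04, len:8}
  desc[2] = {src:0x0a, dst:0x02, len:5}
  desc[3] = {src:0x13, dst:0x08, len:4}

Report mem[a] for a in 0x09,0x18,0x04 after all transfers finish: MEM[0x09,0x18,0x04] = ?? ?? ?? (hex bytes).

MEM[0x09,0x18,0x04] = 7b 87 ff

#0 dst[0x0c+7] := {0xff,0xd9,0x52,0xa9,0xce,0x8f,0xf2}
#1 dst[0x04+8] := {0xf2,0x96,0x7b,0xd9,0x79,0x71,0x87,0x20}
#2 dst[0x02+5] := {0x87,0x20,0xff,0xd9,0x52}
#3 dst[0x08+4] := {0x96,0x7b,0xd9,0x79}
query mem[0x09]=0x7b, mem[0x18]=0x87, mem[0x04]=0xff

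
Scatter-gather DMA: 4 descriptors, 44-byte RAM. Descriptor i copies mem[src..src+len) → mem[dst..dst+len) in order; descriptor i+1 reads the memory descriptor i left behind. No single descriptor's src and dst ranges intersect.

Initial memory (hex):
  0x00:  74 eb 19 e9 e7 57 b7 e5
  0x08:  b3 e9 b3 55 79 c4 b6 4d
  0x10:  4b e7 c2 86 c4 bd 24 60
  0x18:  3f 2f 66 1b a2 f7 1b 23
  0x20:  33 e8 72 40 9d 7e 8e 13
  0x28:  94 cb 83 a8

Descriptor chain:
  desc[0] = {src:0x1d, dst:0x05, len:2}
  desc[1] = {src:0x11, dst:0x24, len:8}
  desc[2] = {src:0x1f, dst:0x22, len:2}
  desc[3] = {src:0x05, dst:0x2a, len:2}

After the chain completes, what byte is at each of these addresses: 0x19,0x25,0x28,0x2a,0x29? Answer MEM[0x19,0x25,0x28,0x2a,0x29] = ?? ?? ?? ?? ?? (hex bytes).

MEM[0x19,0x25,0x28,0x2a,0x29] = 2f c2 bd f7 24

D0: mem[0x05..0x06] <- [f7 1b]
D1: mem[0x24..0x2b] <- [e7 c2 86 c4 bd 24 60 3f]
D2: mem[0x22..0x23] <- [23 33]
D3: mem[0x2a..0x2b] <- [f7 1b]
query mem[0x19]=0x2f, mem[0x25]=0xc2, mem[0x28]=0xbd, mem[0x2a]=0xf7, mem[0x29]=0x24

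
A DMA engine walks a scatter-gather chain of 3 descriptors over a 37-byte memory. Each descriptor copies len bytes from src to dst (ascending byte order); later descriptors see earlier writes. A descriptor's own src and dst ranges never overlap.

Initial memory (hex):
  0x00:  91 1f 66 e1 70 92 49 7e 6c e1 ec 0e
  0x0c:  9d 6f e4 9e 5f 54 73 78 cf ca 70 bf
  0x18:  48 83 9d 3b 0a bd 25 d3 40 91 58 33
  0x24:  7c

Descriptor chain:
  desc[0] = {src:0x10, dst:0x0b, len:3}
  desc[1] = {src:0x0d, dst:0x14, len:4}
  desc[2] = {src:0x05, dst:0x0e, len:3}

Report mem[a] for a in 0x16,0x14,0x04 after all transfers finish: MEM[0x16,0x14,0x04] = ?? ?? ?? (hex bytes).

[0] 0x10->0x0b len=3 : 5f 54 73
[1] 0x0d->0x14 len=4 : 73 e4 9e 5f
[2] 0x05->0x0e len=3 : 92 49 7e
query mem[0x16]=0x9e, mem[0x14]=0x73, mem[0x04]=0x70

MEM[0x16,0x14,0x04] = 9e 73 70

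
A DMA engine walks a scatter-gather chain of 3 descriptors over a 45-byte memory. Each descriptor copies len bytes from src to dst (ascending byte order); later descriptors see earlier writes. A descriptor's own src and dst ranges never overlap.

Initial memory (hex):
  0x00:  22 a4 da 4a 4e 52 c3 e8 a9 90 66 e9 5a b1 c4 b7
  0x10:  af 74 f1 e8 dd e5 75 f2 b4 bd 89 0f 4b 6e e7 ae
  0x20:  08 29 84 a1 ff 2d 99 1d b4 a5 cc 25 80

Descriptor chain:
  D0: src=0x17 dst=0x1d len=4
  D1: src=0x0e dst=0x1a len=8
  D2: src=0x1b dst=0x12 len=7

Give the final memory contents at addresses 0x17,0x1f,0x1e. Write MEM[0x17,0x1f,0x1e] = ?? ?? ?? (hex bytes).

MEM[0x17,0x1f,0x1e] = dd e8 f1

  after D0: wrote 4B at 0x1d = f2b4bd89
  after D1: wrote 8B at 0x1a = c4b7af74f1e8dde5
  after D2: wrote 7B at 0x12 = b7af74f1e8dde5
query mem[0x17]=0xdd, mem[0x1f]=0xe8, mem[0x1e]=0xf1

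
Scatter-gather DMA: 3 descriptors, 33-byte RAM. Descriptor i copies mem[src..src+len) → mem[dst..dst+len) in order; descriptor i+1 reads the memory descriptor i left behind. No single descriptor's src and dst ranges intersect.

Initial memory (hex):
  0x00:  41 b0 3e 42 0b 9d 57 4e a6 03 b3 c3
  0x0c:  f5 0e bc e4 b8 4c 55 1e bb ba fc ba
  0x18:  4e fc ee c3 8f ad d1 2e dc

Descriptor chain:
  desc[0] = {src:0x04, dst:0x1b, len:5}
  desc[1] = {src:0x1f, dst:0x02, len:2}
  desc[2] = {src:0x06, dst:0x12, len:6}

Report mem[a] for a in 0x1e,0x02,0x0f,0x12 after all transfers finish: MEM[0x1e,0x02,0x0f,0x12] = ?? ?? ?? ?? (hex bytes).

#0 dst[0x1b+5] := {0x0b,0x9d,0x57,0x4e,0xa6}
#1 dst[0x02+2] := {0xa6,0xdc}
#2 dst[0x12+6] := {0x57,0x4e,0xa6,0x03,0xb3,0xc3}
query mem[0x1e]=0x4e, mem[0x02]=0xa6, mem[0x0f]=0xe4, mem[0x12]=0x57

MEM[0x1e,0x02,0x0f,0x12] = 4e a6 e4 57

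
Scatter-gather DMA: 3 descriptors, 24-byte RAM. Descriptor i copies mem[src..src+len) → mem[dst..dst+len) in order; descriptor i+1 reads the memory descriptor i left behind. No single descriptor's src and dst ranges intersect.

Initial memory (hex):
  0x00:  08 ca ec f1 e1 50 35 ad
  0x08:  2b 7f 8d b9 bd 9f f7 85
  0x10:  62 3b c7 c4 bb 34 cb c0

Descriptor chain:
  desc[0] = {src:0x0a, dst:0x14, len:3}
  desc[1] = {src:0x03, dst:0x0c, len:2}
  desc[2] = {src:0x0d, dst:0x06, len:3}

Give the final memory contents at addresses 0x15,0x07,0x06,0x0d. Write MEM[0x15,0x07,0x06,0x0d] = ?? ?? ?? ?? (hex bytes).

MEM[0x15,0x07,0x06,0x0d] = b9 f7 e1 e1

[0] 0x0a->0x14 len=3 : 8d b9 bd
[1] 0x03->0x0c len=2 : f1 e1
[2] 0x0d->0x06 len=3 : e1 f7 85
query mem[0x15]=0xb9, mem[0x07]=0xf7, mem[0x06]=0xe1, mem[0x0d]=0xe1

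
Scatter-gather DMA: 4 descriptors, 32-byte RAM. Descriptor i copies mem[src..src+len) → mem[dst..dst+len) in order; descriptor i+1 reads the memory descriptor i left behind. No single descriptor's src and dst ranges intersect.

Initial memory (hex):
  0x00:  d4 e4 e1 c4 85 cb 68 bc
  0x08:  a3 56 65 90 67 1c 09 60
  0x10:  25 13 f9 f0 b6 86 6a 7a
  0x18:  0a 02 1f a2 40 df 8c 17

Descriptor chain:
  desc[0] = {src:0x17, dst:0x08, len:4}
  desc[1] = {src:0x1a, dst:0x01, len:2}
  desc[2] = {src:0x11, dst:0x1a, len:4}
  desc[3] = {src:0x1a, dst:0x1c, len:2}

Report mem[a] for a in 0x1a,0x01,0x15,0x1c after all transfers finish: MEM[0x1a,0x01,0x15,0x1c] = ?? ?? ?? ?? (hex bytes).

[0] 0x17->0x08 len=4 : 7a 0a 02 1f
[1] 0x1a->0x01 len=2 : 1f a2
[2] 0x11->0x1a len=4 : 13 f9 f0 b6
[3] 0x1a->0x1c len=2 : 13 f9
query mem[0x1a]=0x13, mem[0x01]=0x1f, mem[0x15]=0x86, mem[0x1c]=0x13

MEM[0x1a,0x01,0x15,0x1c] = 13 1f 86 13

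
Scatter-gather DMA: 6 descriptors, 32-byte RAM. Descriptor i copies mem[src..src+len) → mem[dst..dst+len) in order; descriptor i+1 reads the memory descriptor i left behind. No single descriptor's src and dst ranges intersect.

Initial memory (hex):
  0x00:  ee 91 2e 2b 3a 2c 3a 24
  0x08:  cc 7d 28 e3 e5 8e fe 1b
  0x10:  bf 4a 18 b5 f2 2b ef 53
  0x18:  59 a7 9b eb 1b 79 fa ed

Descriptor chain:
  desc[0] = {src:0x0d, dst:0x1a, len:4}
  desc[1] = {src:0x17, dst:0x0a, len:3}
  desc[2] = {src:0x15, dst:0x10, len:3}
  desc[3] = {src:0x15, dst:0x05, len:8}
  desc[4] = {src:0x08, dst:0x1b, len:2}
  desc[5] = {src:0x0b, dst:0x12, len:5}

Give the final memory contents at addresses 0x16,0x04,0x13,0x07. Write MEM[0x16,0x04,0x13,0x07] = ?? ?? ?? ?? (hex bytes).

  after D0: wrote 4B at 0x1a = 8efe1bbf
  after D1: wrote 3B at 0x0a = 5359a7
  after D2: wrote 3B at 0x10 = 2bef53
  after D3: wrote 8B at 0x05 = 2bef5359a78efe1b
  after D4: wrote 2B at 0x1b = 59a7
  after D5: wrote 5B at 0x12 = fe1b8efe1b
query mem[0x16]=0x1b, mem[0x04]=0x3a, mem[0x13]=0x1b, mem[0x07]=0x53

MEM[0x16,0x04,0x13,0x07] = 1b 3a 1b 53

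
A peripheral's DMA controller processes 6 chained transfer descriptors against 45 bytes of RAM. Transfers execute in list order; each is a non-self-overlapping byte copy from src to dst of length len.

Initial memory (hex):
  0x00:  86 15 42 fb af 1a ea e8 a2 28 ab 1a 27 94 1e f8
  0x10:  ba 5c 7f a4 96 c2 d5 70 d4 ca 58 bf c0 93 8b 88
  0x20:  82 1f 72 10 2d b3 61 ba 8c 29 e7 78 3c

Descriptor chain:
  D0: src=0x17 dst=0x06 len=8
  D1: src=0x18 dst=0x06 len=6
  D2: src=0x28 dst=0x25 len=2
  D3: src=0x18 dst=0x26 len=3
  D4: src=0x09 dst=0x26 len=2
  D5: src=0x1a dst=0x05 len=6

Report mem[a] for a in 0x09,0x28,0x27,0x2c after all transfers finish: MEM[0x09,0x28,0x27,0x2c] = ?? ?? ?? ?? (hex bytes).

[0] 0x17->0x06 len=8 : 70 d4 ca 58 bf c0 93 8b
[1] 0x18->0x06 len=6 : d4 ca 58 bf c0 93
[2] 0x28->0x25 len=2 : 8c 29
[3] 0x18->0x26 len=3 : d4 ca 58
[4] 0x09->0x26 len=2 : bf c0
[5] 0x1a->0x05 len=6 : 58 bf c0 93 8b 88
query mem[0x09]=0x8b, mem[0x28]=0x58, mem[0x27]=0xc0, mem[0x2c]=0x3c

MEM[0x09,0x28,0x27,0x2c] = 8b 58 c0 3c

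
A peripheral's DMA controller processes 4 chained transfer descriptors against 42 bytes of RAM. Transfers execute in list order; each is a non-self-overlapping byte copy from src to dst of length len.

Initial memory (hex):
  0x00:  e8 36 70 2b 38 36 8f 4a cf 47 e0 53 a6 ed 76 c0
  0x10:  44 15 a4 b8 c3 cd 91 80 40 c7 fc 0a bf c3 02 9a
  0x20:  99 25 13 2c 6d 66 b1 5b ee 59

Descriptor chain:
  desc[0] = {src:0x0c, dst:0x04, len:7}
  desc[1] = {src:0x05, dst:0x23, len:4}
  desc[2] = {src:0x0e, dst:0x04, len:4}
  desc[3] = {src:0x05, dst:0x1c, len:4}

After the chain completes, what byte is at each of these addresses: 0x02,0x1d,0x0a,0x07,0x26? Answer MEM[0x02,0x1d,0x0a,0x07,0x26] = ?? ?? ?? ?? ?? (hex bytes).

MEM[0x02,0x1d,0x0a,0x07,0x26] = 70 44 a4 15 44

#0 dst[0x04+7] := {0xa6,0xed,0x76,0xc0,0x44,0x15,0xa4}
#1 dst[0x23+4] := {0xed,0x76,0xc0,0x44}
#2 dst[0x04+4] := {0x76,0xc0,0x44,0x15}
#3 dst[0x1c+4] := {0xc0,0x44,0x15,0x44}
query mem[0x02]=0x70, mem[0x1d]=0x44, mem[0x0a]=0xa4, mem[0x07]=0x15, mem[0x26]=0x44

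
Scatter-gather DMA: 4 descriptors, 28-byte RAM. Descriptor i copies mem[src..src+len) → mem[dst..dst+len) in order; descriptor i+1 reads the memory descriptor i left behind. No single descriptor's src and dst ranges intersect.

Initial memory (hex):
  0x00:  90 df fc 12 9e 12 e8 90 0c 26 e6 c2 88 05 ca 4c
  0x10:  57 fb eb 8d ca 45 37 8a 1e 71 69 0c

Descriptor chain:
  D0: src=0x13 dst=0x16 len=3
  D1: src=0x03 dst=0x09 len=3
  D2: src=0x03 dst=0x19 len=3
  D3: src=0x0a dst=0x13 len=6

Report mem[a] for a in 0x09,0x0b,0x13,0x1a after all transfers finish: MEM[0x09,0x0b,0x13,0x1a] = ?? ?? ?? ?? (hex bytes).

MEM[0x09,0x0b,0x13,0x1a] = 12 12 9e 9e

  after D0: wrote 3B at 0x16 = 8dca45
  after D1: wrote 3B at 0x09 = 129e12
  after D2: wrote 3B at 0x19 = 129e12
  after D3: wrote 6B at 0x13 = 9e128805ca4c
query mem[0x09]=0x12, mem[0x0b]=0x12, mem[0x13]=0x9e, mem[0x1a]=0x9e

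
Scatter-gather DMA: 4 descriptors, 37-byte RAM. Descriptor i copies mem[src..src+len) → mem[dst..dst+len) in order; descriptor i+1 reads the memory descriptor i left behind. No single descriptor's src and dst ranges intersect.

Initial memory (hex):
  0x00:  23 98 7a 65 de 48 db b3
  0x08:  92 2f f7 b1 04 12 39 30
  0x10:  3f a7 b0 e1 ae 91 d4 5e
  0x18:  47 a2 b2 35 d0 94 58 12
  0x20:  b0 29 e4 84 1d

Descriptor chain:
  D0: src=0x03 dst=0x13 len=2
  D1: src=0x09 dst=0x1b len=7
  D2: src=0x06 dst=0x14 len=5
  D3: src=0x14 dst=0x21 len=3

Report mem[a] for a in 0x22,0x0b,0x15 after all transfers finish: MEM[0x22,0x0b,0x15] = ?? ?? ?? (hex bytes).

MEM[0x22,0x0b,0x15] = b3 b1 b3

D0: mem[0x13..0x14] <- [65 de]
D1: mem[0x1b..0x21] <- [2f f7 b1 04 12 39 30]
D2: mem[0x14..0x18] <- [db b3 92 2f f7]
D3: mem[0x21..0x23] <- [db b3 92]
query mem[0x22]=0xb3, mem[0x0b]=0xb1, mem[0x15]=0xb3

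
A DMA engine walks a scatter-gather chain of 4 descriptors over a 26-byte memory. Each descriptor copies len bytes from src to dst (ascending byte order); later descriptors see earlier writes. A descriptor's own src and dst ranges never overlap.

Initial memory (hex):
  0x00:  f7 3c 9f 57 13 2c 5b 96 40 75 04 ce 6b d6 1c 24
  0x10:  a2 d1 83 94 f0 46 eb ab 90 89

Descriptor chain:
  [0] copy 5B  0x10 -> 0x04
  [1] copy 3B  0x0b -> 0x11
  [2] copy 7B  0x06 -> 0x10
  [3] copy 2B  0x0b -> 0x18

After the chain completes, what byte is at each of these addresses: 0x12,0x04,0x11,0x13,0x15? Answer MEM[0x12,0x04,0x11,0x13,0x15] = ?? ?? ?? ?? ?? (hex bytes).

  after D0: wrote 5B at 0x04 = a2d18394f0
  after D1: wrote 3B at 0x11 = ce6bd6
  after D2: wrote 7B at 0x10 = 8394f07504ce6b
  after D3: wrote 2B at 0x18 = ce6b
query mem[0x12]=0xf0, mem[0x04]=0xa2, mem[0x11]=0x94, mem[0x13]=0x75, mem[0x15]=0xce

MEM[0x12,0x04,0x11,0x13,0x15] = f0 a2 94 75 ce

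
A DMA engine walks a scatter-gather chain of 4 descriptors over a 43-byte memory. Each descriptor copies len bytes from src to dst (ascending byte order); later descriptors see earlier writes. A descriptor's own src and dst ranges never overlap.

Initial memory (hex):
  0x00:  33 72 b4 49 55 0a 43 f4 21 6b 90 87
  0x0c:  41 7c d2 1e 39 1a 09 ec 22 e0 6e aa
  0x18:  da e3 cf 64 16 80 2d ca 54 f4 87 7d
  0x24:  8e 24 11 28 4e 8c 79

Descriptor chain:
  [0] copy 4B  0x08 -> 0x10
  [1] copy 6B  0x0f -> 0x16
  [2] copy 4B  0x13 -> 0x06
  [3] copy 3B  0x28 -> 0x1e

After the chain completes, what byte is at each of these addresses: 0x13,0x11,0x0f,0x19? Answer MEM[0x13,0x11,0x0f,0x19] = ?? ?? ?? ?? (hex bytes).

MEM[0x13,0x11,0x0f,0x19] = 87 6b 1e 90

#0 dst[0x10+4] := {0x21,0x6b,0x90,0x87}
#1 dst[0x16+6] := {0x1e,0x21,0x6b,0x90,0x87,0x22}
#2 dst[0x06+4] := {0x87,0x22,0xe0,0x1e}
#3 dst[0x1e+3] := {0x4e,0x8c,0x79}
query mem[0x13]=0x87, mem[0x11]=0x6b, mem[0x0f]=0x1e, mem[0x19]=0x90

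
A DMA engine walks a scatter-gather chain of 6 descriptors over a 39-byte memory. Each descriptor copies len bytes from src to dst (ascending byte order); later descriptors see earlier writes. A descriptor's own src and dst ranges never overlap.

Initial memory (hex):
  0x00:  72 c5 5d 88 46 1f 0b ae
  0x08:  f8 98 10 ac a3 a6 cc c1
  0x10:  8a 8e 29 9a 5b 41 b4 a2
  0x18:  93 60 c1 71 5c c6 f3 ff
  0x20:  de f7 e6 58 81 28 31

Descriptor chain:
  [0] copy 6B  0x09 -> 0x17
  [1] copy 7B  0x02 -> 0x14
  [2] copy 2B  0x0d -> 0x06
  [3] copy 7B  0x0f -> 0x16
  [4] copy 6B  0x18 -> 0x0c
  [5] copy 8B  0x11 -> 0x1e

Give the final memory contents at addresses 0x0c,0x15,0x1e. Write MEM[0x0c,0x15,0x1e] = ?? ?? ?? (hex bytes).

MEM[0x0c,0x15,0x1e] = 8e 88 c6

D0: mem[0x17..0x1c] <- [98 10 ac a3 a6 cc]
D1: mem[0x14..0x1a] <- [5d 88 46 1f 0b ae f8]
D2: mem[0x06..0x07] <- [a6 cc]
D3: mem[0x16..0x1c] <- [c1 8a 8e 29 9a 5d 88]
D4: mem[0x0c..0x11] <- [8e 29 9a 5d 88 c6]
D5: mem[0x1e..0x25] <- [c6 29 9a 5d 88 c1 8a 8e]
query mem[0x0c]=0x8e, mem[0x15]=0x88, mem[0x1e]=0xc6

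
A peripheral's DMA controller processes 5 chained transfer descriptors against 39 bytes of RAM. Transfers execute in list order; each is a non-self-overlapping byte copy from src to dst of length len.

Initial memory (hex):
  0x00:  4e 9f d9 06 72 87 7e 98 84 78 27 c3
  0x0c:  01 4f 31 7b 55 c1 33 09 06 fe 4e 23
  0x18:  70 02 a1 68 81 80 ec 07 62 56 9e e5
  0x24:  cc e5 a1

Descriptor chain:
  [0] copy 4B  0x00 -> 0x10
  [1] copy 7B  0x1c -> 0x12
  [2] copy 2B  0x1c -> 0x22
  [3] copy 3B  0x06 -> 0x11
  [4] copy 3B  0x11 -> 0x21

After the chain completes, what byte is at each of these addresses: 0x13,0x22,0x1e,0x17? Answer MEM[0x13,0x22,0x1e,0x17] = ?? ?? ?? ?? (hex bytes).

#0 dst[0x10+4] := {0x4e,0x9f,0xd9,0x06}
#1 dst[0x12+7] := {0x81,0x80,0xec,0x07,0x62,0x56,0x9e}
#2 dst[0x22+2] := {0x81,0x80}
#3 dst[0x11+3] := {0x7e,0x98,0x84}
#4 dst[0x21+3] := {0x7e,0x98,0x84}
query mem[0x13]=0x84, mem[0x22]=0x98, mem[0x1e]=0xec, mem[0x17]=0x56

MEM[0x13,0x22,0x1e,0x17] = 84 98 ec 56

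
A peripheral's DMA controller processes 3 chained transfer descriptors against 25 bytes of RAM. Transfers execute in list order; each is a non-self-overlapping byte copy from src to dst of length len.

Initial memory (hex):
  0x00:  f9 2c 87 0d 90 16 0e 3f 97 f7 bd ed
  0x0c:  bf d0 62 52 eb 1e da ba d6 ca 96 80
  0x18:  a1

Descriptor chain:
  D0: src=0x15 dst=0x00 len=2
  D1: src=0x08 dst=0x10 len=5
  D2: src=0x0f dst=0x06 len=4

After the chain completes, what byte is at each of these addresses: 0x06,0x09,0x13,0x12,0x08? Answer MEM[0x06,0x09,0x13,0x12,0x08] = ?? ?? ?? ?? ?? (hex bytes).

[0] 0x15->0x00 len=2 : ca 96
[1] 0x08->0x10 len=5 : 97 f7 bd ed bf
[2] 0x0f->0x06 len=4 : 52 97 f7 bd
query mem[0x06]=0x52, mem[0x09]=0xbd, mem[0x13]=0xed, mem[0x12]=0xbd, mem[0x08]=0xf7

MEM[0x06,0x09,0x13,0x12,0x08] = 52 bd ed bd f7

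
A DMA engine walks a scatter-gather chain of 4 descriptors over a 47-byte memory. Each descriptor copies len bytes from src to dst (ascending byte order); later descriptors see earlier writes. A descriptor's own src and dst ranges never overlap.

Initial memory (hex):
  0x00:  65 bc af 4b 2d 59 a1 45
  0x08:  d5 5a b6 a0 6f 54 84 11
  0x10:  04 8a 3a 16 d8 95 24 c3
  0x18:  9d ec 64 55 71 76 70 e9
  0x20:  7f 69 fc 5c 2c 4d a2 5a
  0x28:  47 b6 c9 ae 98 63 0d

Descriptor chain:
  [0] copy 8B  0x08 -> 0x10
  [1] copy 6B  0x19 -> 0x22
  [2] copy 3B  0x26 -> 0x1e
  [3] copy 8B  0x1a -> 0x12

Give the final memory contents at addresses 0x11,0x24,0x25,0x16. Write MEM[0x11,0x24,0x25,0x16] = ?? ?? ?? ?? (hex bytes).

D0: mem[0x10..0x17] <- [d5 5a b6 a0 6f 54 84 11]
D1: mem[0x22..0x27] <- [ec 64 55 71 76 70]
D2: mem[0x1e..0x20] <- [76 70 47]
D3: mem[0x12..0x19] <- [64 55 71 76 76 70 47 69]
query mem[0x11]=0x5a, mem[0x24]=0x55, mem[0x25]=0x71, mem[0x16]=0x76

MEM[0x11,0x24,0x25,0x16] = 5a 55 71 76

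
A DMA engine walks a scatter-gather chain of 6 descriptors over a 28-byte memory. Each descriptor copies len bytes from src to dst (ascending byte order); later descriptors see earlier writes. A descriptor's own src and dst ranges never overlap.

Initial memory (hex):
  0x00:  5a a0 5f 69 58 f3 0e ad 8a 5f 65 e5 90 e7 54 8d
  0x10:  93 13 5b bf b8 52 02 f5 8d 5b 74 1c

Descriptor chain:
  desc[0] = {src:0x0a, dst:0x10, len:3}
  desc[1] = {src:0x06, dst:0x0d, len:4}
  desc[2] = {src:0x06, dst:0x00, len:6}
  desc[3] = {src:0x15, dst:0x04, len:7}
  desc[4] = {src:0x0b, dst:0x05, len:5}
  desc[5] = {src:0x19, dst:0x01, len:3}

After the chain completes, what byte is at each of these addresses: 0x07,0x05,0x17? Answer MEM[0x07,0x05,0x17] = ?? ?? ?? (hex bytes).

#0 dst[0x10+3] := {0x65,0xe5,0x90}
#1 dst[0x0d+4] := {0x0e,0xad,0x8a,0x5f}
#2 dst[0x00+6] := {0x0e,0xad,0x8a,0x5f,0x65,0xe5}
#3 dst[0x04+7] := {0x52,0x02,0xf5,0x8d,0x5b,0x74,0x1c}
#4 dst[0x05+5] := {0xe5,0x90,0x0e,0xad,0x8a}
#5 dst[0x01+3] := {0x5b,0x74,0x1c}
query mem[0x07]=0x0e, mem[0x05]=0xe5, mem[0x17]=0xf5

MEM[0x07,0x05,0x17] = 0e e5 f5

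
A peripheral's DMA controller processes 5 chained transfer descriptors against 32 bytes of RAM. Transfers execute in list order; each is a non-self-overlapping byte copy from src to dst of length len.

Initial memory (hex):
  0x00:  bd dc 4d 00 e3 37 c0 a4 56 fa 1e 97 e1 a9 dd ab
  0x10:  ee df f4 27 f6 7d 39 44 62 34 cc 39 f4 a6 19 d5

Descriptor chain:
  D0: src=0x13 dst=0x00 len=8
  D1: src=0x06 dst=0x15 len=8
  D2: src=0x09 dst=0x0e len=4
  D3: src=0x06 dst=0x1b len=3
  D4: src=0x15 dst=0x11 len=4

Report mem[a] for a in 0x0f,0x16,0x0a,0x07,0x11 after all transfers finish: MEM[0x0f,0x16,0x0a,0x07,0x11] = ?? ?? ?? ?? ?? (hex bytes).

MEM[0x0f,0x16,0x0a,0x07,0x11] = 1e cc 1e cc 34

D0: mem[0x00..0x07] <- [27 f6 7d 39 44 62 34 cc]
D1: mem[0x15..0x1c] <- [34 cc 56 fa 1e 97 e1 a9]
D2: mem[0x0e..0x11] <- [fa 1e 97 e1]
D3: mem[0x1b..0x1d] <- [34 cc 56]
D4: mem[0x11..0x14] <- [34 cc 56 fa]
query mem[0x0f]=0x1e, mem[0x16]=0xcc, mem[0x0a]=0x1e, mem[0x07]=0xcc, mem[0x11]=0x34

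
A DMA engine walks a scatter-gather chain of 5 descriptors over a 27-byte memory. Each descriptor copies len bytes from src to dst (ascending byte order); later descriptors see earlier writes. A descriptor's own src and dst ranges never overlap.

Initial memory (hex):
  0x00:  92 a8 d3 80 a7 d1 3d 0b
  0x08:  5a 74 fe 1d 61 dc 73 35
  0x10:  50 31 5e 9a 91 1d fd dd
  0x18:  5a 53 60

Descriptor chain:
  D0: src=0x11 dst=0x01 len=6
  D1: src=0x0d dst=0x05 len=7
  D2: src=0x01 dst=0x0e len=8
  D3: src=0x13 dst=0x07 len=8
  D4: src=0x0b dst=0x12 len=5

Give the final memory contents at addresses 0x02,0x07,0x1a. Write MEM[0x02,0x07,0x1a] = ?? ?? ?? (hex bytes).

MEM[0x02,0x07,0x1a] = 5e 73 60

D0: mem[0x01..0x06] <- [31 5e 9a 91 1d fd]
D1: mem[0x05..0x0b] <- [dc 73 35 50 31 5e 9a]
D2: mem[0x0e..0x15] <- [31 5e 9a 91 dc 73 35 50]
D3: mem[0x07..0x0e] <- [73 35 50 fd dd 5a 53 60]
D4: mem[0x12..0x16] <- [dd 5a 53 60 5e]
query mem[0x02]=0x5e, mem[0x07]=0x73, mem[0x1a]=0x60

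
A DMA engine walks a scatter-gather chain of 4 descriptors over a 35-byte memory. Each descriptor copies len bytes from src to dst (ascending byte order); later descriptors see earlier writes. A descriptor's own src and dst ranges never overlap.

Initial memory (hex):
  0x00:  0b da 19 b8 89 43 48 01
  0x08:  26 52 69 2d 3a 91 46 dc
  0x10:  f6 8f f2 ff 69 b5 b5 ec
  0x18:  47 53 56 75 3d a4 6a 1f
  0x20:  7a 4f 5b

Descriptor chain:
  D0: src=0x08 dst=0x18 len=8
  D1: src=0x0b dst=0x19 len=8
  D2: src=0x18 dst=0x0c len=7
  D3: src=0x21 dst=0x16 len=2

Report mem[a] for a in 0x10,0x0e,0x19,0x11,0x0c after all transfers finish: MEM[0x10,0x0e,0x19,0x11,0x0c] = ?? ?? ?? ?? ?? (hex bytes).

  after D0: wrote 8B at 0x18 = 2652692d3a9146dc
  after D1: wrote 8B at 0x19 = 2d3a9146dcf68ff2
  after D2: wrote 7B at 0x0c = 262d3a9146dcf6
  after D3: wrote 2B at 0x16 = 4f5b
query mem[0x10]=0x46, mem[0x0e]=0x3a, mem[0x19]=0x2d, mem[0x11]=0xdc, mem[0x0c]=0x26

MEM[0x10,0x0e,0x19,0x11,0x0c] = 46 3a 2d dc 26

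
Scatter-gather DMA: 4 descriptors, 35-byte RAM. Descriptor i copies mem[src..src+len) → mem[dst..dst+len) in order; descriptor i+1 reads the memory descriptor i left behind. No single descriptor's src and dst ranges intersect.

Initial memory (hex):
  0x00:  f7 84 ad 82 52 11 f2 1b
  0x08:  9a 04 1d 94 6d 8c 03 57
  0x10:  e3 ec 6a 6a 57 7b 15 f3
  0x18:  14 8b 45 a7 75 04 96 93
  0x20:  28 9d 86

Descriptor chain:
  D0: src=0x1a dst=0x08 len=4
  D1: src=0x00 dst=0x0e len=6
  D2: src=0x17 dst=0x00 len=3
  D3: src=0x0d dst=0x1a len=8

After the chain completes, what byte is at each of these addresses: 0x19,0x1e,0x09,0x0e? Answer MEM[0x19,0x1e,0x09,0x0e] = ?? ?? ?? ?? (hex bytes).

MEM[0x19,0x1e,0x09,0x0e] = 8b 82 a7 f7

#0 dst[0x08+4] := {0x45,0xa7,0x75,0x04}
#1 dst[0x0e+6] := {0xf7,0x84,0xad,0x82,0x52,0x11}
#2 dst[0x00+3] := {0xf3,0x14,0x8b}
#3 dst[0x1a+8] := {0x8c,0xf7,0x84,0xad,0x82,0x52,0x11,0x57}
query mem[0x19]=0x8b, mem[0x1e]=0x82, mem[0x09]=0xa7, mem[0x0e]=0xf7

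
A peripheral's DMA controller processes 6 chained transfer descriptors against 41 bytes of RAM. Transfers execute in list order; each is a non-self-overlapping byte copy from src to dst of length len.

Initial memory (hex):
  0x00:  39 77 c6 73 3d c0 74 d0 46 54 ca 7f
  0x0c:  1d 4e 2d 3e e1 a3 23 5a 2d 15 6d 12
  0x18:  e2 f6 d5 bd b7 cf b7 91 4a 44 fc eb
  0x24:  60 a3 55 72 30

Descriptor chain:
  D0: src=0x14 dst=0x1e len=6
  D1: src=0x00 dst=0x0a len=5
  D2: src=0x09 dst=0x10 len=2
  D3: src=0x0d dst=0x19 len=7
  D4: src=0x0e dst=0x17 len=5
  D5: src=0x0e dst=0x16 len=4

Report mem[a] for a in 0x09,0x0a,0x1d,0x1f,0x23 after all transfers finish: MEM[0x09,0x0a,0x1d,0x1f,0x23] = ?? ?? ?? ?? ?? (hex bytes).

  after D0: wrote 6B at 0x1e = 2d156d12e2f6
  after D1: wrote 5B at 0x0a = 3977c6733d
  after D2: wrote 2B at 0x10 = 5439
  after D3: wrote 7B at 0x19 = 733d3e5439235a
  after D4: wrote 5B at 0x17 = 3d3e543923
  after D5: wrote 4B at 0x16 = 3d3e5439
query mem[0x09]=0x54, mem[0x0a]=0x39, mem[0x1d]=0x39, mem[0x1f]=0x5a, mem[0x23]=0xf6

MEM[0x09,0x0a,0x1d,0x1f,0x23] = 54 39 39 5a f6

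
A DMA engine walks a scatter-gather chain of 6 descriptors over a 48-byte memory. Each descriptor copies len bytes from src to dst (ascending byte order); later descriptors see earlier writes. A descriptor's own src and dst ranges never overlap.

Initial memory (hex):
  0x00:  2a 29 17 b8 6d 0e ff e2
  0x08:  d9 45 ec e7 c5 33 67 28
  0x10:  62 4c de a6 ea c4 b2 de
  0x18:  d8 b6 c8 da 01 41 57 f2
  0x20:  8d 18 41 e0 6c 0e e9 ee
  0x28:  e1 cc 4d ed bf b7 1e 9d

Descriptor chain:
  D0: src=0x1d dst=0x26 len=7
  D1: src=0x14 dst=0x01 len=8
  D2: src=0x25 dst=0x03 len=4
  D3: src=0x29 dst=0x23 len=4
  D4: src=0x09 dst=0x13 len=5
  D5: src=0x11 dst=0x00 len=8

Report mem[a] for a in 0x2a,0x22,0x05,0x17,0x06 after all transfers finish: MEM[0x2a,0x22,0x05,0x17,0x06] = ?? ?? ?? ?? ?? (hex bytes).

#0 dst[0x26+7] := {0x41,0x57,0xf2,0x8d,0x18,0x41,0xe0}
#1 dst[0x01+8] := {0xea,0xc4,0xb2,0xde,0xd8,0xb6,0xc8,0xda}
#2 dst[0x03+4] := {0x0e,0x41,0x57,0xf2}
#3 dst[0x23+4] := {0x8d,0x18,0x41,0xe0}
#4 dst[0x13+5] := {0x45,0xec,0xe7,0xc5,0x33}
#5 dst[0x00+8] := {0x4c,0xde,0x45,0xec,0xe7,0xc5,0x33,0xd8}
query mem[0x2a]=0x18, mem[0x22]=0x41, mem[0x05]=0xc5, mem[0x17]=0x33, mem[0x06]=0x33

MEM[0x2a,0x22,0x05,0x17,0x06] = 18 41 c5 33 33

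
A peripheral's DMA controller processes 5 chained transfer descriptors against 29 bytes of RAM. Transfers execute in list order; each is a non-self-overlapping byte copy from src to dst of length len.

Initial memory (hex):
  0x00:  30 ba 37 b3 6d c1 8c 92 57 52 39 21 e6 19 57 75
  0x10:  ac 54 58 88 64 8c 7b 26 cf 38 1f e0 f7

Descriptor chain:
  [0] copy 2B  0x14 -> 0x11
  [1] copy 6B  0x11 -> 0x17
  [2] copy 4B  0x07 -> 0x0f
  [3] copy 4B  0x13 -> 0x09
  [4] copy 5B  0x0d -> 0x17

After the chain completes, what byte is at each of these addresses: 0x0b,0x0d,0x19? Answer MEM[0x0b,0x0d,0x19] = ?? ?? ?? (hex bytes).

[0] 0x14->0x11 len=2 : 64 8c
[1] 0x11->0x17 len=6 : 64 8c 88 64 8c 7b
[2] 0x07->0x0f len=4 : 92 57 52 39
[3] 0x13->0x09 len=4 : 88 64 8c 7b
[4] 0x0d->0x17 len=5 : 19 57 92 57 52
query mem[0x0b]=0x8c, mem[0x0d]=0x19, mem[0x19]=0x92

MEM[0x0b,0x0d,0x19] = 8c 19 92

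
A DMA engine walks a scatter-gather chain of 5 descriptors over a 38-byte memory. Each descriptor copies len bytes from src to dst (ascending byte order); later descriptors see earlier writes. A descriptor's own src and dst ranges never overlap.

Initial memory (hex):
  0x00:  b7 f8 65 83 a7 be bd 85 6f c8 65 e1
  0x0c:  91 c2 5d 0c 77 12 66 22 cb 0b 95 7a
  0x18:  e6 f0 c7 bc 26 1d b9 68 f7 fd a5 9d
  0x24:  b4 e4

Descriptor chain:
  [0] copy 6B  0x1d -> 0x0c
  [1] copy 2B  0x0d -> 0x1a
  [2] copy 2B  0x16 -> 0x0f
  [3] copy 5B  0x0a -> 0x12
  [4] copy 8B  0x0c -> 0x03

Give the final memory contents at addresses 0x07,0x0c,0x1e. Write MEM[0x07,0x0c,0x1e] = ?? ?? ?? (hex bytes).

  after D0: wrote 6B at 0x0c = 1db968f7fda5
  after D1: wrote 2B at 0x1a = b968
  after D2: wrote 2B at 0x0f = 957a
  after D3: wrote 5B at 0x12 = 65e11db968
  after D4: wrote 8B at 0x03 = 1db968957aa565e1
query mem[0x07]=0x7a, mem[0x0c]=0x1d, mem[0x1e]=0xb9

MEM[0x07,0x0c,0x1e] = 7a 1d b9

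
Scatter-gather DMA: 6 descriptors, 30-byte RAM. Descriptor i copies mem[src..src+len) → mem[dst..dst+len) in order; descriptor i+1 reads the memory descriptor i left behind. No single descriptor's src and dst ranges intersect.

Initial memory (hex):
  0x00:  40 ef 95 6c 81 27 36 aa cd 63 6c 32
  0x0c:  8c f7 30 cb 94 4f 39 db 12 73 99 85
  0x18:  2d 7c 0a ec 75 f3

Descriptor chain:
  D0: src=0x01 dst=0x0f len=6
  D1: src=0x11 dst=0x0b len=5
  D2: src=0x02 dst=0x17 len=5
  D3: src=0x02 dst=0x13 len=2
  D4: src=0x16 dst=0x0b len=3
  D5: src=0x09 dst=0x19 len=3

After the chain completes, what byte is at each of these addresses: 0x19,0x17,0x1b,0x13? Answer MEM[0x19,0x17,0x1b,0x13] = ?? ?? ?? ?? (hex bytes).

  after D0: wrote 6B at 0x0f = ef956c812736
  after D1: wrote 5B at 0x0b = 6c81273673
  after D2: wrote 5B at 0x17 = 956c812736
  after D3: wrote 2B at 0x13 = 956c
  after D4: wrote 3B at 0x0b = 99956c
  after D5: wrote 3B at 0x19 = 636c99
query mem[0x19]=0x63, mem[0x17]=0x95, mem[0x1b]=0x99, mem[0x13]=0x95

MEM[0x19,0x17,0x1b,0x13] = 63 95 99 95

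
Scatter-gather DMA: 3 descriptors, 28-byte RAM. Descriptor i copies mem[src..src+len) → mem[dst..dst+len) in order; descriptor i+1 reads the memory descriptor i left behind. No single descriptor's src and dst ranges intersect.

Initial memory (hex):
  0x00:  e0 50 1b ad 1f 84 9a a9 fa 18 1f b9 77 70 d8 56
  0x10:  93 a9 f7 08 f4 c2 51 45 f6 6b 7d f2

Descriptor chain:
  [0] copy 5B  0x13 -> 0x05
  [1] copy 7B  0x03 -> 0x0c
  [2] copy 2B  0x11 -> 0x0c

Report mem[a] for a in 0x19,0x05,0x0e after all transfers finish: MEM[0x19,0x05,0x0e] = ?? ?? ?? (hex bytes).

MEM[0x19,0x05,0x0e] = 6b 08 08

D0: mem[0x05..0x09] <- [08 f4 c2 51 45]
D1: mem[0x0c..0x12] <- [ad 1f 08 f4 c2 51 45]
D2: mem[0x0c..0x0d] <- [51 45]
query mem[0x19]=0x6b, mem[0x05]=0x08, mem[0x0e]=0x08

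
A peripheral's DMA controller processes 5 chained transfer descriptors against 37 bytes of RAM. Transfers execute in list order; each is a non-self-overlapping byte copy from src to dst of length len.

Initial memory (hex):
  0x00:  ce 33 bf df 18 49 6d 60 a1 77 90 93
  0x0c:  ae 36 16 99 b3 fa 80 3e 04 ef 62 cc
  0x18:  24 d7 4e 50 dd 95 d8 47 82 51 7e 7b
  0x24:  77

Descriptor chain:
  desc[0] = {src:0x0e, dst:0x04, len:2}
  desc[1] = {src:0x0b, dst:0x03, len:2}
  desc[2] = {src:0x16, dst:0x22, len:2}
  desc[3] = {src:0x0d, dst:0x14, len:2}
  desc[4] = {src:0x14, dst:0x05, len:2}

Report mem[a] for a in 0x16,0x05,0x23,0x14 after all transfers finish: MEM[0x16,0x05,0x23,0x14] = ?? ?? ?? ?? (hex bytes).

MEM[0x16,0x05,0x23,0x14] = 62 36 cc 36

  after D0: wrote 2B at 0x04 = 1699
  after D1: wrote 2B at 0x03 = 93ae
  after D2: wrote 2B at 0x22 = 62cc
  after D3: wrote 2B at 0x14 = 3616
  after D4: wrote 2B at 0x05 = 3616
query mem[0x16]=0x62, mem[0x05]=0x36, mem[0x23]=0xcc, mem[0x14]=0x36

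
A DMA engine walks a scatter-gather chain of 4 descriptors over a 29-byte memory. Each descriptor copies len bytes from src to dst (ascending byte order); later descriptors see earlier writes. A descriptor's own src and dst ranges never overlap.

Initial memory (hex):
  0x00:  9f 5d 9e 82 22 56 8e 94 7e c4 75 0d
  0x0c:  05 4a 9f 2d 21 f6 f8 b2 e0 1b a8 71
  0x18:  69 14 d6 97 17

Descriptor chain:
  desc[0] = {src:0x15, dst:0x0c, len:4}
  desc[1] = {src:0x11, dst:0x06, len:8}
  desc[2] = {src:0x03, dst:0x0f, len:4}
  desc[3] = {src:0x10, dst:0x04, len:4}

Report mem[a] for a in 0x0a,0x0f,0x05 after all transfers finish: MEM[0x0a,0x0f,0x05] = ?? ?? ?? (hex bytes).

#0 dst[0x0c+4] := {0x1b,0xa8,0x71,0x69}
#1 dst[0x06+8] := {0xf6,0xf8,0xb2,0xe0,0x1b,0xa8,0x71,0x69}
#2 dst[0x0f+4] := {0x82,0x22,0x56,0xf6}
#3 dst[0x04+4] := {0x22,0x56,0xf6,0xb2}
query mem[0x0a]=0x1b, mem[0x0f]=0x82, mem[0x05]=0x56

MEM[0x0a,0x0f,0x05] = 1b 82 56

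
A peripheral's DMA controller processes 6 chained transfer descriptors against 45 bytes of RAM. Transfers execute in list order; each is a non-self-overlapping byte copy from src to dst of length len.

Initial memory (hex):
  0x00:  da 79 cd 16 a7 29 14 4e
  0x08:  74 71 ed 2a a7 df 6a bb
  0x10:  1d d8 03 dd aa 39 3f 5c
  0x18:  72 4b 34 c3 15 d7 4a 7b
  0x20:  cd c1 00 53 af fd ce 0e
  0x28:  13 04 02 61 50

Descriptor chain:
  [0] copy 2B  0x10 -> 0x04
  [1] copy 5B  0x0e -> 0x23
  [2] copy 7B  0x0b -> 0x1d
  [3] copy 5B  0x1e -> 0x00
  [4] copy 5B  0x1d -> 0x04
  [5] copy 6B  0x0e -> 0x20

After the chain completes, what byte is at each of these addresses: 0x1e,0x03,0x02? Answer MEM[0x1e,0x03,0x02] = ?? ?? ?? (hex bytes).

D0: mem[0x04..0x05] <- [1d d8]
D1: mem[0x23..0x27] <- [6a bb 1d d8 03]
D2: mem[0x1d..0x23] <- [2a a7 df 6a bb 1d d8]
D3: mem[0x00..0x04] <- [a7 df 6a bb 1d]
D4: mem[0x04..0x08] <- [2a a7 df 6a bb]
D5: mem[0x20..0x25] <- [6a bb 1d d8 03 dd]
query mem[0x1e]=0xa7, mem[0x03]=0xbb, mem[0x02]=0x6a

MEM[0x1e,0x03,0x02] = a7 bb 6a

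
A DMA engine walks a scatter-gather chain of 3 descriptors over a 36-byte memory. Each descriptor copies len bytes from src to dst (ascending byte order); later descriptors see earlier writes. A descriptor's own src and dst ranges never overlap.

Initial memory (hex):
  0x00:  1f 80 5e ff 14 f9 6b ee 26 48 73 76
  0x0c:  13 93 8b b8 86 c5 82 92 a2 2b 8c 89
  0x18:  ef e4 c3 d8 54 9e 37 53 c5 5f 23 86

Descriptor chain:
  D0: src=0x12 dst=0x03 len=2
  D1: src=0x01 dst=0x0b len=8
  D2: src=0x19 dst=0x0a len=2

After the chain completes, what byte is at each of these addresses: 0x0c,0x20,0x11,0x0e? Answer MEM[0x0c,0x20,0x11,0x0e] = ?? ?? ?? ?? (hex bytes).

MEM[0x0c,0x20,0x11,0x0e] = 5e c5 ee 92

  after D0: wrote 2B at 0x03 = 8292
  after D1: wrote 8B at 0x0b = 805e8292f96bee26
  after D2: wrote 2B at 0x0a = e4c3
query mem[0x0c]=0x5e, mem[0x20]=0xc5, mem[0x11]=0xee, mem[0x0e]=0x92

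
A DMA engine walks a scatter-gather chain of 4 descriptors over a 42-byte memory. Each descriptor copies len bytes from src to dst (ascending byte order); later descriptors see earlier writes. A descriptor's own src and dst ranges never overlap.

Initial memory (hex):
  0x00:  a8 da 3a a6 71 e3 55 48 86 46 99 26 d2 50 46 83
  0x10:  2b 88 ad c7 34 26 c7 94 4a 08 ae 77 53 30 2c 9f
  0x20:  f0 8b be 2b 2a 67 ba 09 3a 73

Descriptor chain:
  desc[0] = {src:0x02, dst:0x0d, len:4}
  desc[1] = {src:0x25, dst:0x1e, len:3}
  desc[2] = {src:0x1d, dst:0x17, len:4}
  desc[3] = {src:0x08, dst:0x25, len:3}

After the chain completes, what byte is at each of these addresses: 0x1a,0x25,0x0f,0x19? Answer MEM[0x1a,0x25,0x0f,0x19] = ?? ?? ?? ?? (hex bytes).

MEM[0x1a,0x25,0x0f,0x19] = 09 86 71 ba

#0 dst[0x0d+4] := {0x3a,0xa6,0x71,0xe3}
#1 dst[0x1e+3] := {0x67,0xba,0x09}
#2 dst[0x17+4] := {0x30,0x67,0xba,0x09}
#3 dst[0x25+3] := {0x86,0x46,0x99}
query mem[0x1a]=0x09, mem[0x25]=0x86, mem[0x0f]=0x71, mem[0x19]=0xba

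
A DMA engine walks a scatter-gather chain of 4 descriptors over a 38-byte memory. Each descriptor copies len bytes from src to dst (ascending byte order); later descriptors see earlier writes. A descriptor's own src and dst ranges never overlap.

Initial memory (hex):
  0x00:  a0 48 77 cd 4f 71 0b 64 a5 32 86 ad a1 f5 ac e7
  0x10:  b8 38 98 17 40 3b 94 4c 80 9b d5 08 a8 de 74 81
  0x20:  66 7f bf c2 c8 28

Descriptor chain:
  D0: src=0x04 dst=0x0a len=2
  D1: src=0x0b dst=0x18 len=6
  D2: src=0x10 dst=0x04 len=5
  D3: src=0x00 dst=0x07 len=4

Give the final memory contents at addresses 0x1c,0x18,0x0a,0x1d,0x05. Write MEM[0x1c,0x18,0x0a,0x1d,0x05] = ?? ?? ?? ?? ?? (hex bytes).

MEM[0x1c,0x18,0x0a,0x1d,0x05] = e7 71 cd b8 38

#0 dst[0x0a+2] := {0x4f,0x71}
#1 dst[0x18+6] := {0x71,0xa1,0xf5,0xac,0xe7,0xb8}
#2 dst[0x04+5] := {0xb8,0x38,0x98,0x17,0x40}
#3 dst[0x07+4] := {0xa0,0x48,0x77,0xcd}
query mem[0x1c]=0xe7, mem[0x18]=0x71, mem[0x0a]=0xcd, mem[0x1d]=0xb8, mem[0x05]=0x38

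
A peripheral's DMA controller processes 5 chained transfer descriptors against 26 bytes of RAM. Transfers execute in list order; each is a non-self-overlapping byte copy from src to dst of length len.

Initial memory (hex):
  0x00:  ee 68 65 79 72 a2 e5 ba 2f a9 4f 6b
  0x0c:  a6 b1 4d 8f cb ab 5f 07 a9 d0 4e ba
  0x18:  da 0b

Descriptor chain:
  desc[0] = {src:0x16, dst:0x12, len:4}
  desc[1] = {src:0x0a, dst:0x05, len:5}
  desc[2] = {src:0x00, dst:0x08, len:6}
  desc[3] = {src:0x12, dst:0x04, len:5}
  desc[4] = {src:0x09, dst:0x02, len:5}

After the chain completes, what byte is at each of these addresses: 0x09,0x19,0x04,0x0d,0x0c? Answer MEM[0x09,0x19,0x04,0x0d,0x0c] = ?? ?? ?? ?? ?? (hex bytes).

D0: mem[0x12..0x15] <- [4e ba da 0b]
D1: mem[0x05..0x09] <- [4f 6b a6 b1 4d]
D2: mem[0x08..0x0d] <- [ee 68 65 79 72 4f]
D3: mem[0x04..0x08] <- [4e ba da 0b 4e]
D4: mem[0x02..0x06] <- [68 65 79 72 4f]
query mem[0x09]=0x68, mem[0x19]=0x0b, mem[0x04]=0x79, mem[0x0d]=0x4f, mem[0x0c]=0x72

MEM[0x09,0x19,0x04,0x0d,0x0c] = 68 0b 79 4f 72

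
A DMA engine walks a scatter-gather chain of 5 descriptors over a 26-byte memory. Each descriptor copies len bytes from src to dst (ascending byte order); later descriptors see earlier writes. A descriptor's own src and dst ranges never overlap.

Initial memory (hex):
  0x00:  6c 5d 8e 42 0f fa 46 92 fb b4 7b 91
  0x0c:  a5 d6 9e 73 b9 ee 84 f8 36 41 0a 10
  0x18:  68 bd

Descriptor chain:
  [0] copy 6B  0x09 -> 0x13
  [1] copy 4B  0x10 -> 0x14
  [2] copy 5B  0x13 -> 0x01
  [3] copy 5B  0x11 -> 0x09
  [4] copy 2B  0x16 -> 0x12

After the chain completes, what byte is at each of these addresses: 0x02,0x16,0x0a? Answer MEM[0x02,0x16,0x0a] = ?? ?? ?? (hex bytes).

MEM[0x02,0x16,0x0a] = b9 84 84

D0: mem[0x13..0x18] <- [b4 7b 91 a5 d6 9e]
D1: mem[0x14..0x17] <- [b9 ee 84 b4]
D2: mem[0x01..0x05] <- [b4 b9 ee 84 b4]
D3: mem[0x09..0x0d] <- [ee 84 b4 b9 ee]
D4: mem[0x12..0x13] <- [84 b4]
query mem[0x02]=0xb9, mem[0x16]=0x84, mem[0x0a]=0x84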